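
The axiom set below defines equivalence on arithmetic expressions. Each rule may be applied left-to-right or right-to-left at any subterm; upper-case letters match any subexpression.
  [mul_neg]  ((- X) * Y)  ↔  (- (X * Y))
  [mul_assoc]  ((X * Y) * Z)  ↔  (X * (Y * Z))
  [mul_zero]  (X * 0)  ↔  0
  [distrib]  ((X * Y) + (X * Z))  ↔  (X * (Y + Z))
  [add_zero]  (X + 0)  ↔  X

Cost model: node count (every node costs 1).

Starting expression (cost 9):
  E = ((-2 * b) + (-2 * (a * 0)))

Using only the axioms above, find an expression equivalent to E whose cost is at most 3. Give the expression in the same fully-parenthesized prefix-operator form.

(1) (a * 0)  =[mul_zero →]=  0    ⊢ ((-2 * b) + (-2 * 0))
(2) ((-2 * b) + (-2 * 0))  =[distrib →]=  (-2 * (b + 0))
(3) (b + 0)  =[add_zero →]=  b    ⊢ cost 3, within 3

(-2 * b)   [cost 3]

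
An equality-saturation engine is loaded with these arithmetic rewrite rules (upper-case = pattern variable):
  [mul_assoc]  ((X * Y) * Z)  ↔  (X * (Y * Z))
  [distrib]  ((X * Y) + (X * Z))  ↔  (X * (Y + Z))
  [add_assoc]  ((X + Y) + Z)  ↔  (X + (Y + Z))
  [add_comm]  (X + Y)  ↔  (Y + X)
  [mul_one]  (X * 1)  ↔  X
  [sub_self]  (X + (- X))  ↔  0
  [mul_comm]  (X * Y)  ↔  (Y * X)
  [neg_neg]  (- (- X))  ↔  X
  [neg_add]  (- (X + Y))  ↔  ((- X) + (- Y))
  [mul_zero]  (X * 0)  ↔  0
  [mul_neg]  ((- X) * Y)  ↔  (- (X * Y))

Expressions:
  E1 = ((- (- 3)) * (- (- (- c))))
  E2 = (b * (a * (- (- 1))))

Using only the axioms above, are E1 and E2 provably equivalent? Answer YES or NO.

Every axiom is a valid identity, so a rewrite proof would force E1 and E2 to agree under every assignment.
At a=0, b=0, c=1: E1 = -3 but E2 = 0; they differ, so no derivation exists.

NO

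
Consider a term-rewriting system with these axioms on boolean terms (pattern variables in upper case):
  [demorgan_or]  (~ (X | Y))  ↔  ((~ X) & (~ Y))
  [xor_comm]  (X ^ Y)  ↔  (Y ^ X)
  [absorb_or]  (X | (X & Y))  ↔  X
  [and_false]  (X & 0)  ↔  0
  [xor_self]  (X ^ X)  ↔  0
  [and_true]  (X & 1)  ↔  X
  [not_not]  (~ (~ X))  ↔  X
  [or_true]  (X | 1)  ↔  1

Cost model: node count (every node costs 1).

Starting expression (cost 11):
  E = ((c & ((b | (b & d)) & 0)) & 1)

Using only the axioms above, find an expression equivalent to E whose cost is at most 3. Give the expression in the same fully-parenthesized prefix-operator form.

1. [absorb_or →] (b | (b & d))  →  b;  E = ((c & (b & 0)) & 1)
2. [and_true →] ((c & (b & 0)) & 1)  →  (c & (b & 0))
3. [and_false →] (b & 0)  →  0;  cost 3 ≤ 3, done

(c & 0)   [cost 3]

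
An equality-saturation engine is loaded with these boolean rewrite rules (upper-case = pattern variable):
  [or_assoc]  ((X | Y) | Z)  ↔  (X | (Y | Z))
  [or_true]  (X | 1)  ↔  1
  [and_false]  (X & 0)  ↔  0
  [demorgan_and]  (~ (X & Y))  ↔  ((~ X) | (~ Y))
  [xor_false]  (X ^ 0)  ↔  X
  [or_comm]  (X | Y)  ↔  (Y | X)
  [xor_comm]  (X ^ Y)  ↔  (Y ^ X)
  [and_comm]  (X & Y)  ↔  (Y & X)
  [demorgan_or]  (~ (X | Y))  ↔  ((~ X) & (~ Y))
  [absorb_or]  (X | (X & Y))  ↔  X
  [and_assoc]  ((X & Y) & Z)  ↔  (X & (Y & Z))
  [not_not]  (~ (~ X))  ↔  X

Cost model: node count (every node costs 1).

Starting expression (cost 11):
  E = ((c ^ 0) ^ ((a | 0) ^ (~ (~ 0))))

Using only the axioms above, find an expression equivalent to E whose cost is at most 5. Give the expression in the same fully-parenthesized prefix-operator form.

(c ^ (a | 0))   [cost 5]

1. [not_not →] (~ (~ 0))  →  0;  E = ((c ^ 0) ^ ((a | 0) ^ 0))
2. [xor_false →] (c ^ 0)  →  c;  E = (c ^ ((a | 0) ^ 0))
3. [xor_false →] ((a | 0) ^ 0)  →  (a | 0);  cost 5 ≤ 5, done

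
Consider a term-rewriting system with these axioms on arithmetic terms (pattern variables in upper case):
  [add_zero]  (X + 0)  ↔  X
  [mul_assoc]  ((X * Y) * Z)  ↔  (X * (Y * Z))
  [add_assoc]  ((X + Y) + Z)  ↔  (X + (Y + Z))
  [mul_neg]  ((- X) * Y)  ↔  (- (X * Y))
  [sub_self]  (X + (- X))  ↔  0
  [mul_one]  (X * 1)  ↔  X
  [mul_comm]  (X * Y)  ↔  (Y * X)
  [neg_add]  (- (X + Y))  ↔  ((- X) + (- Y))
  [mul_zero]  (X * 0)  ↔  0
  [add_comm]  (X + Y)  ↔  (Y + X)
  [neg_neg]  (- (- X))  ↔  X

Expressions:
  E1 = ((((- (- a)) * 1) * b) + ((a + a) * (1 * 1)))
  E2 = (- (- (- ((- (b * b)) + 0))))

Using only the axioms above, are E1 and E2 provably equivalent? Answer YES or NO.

NO

Every axiom is a valid identity, so a rewrite proof would force E1 and E2 to agree under every assignment.
At a=0, b=1: E1 = 0 but E2 = 1; they differ, so no derivation exists.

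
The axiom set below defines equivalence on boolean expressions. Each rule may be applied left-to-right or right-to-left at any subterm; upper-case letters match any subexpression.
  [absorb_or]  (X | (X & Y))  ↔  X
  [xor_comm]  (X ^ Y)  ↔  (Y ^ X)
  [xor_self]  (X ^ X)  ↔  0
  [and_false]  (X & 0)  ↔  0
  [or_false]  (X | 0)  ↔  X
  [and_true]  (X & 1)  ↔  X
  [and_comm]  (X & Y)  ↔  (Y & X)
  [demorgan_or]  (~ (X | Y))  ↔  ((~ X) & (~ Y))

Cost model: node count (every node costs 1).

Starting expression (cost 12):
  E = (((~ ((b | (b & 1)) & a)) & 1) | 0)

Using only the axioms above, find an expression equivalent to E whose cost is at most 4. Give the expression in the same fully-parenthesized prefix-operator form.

step 1: and_true (→) rewrites ((~ ((b | (b & 1)) & a)) & 1) into (~ ((b | (b & 1)) & a)), now ((~ ((b | (b & 1)) & a)) | 0)
step 2: or_false (→) rewrites ((~ ((b | (b & 1)) & a)) | 0) into (~ ((b | (b & 1)) & a))
step 3: absorb_or (→) rewrites (b | (b & 1)) into b, reaching cost 4 (bound 4)

(~ (b & a))   [cost 4]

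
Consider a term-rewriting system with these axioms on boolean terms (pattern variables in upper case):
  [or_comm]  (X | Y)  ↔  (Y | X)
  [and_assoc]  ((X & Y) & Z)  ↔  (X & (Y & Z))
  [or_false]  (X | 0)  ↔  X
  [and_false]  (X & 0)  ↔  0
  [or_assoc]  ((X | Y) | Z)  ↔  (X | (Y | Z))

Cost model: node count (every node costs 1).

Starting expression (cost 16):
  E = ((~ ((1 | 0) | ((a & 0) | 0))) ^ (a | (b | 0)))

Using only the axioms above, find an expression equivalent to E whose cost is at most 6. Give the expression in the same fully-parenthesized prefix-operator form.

((~ 1) ^ (a | b))   [cost 6]

1. [and_false →] (a & 0)  →  0;  E = ((~ ((1 | 0) | (0 | 0))) ^ (a | (b | 0)))
2. [or_false →] (1 | 0)  →  1;  E = ((~ (1 | (0 | 0))) ^ (a | (b | 0)))
3. [or_false →] (0 | 0)  →  0;  E = ((~ (1 | 0)) ^ (a | (b | 0)))
4. [or_false →] (b | 0)  →  b;  E = ((~ (1 | 0)) ^ (a | b))
5. [or_false →] (1 | 0)  →  1;  cost 6 ≤ 6, done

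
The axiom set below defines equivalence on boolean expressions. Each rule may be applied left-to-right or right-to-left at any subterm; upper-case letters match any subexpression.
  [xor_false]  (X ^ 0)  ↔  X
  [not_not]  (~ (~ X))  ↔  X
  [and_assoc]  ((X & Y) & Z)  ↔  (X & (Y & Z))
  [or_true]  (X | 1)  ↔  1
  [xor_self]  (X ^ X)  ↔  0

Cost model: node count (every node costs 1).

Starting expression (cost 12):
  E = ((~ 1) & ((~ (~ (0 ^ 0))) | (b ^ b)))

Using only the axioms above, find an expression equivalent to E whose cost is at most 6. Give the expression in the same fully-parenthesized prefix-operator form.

((~ 1) & (0 | 0))   [cost 6]

1. [xor_false →] (0 ^ 0)  →  0;  E = ((~ 1) & ((~ (~ 0)) | (b ^ b)))
2. [xor_self →] (b ^ b)  →  0;  E = ((~ 1) & ((~ (~ 0)) | 0))
3. [not_not →] (~ (~ 0))  →  0;  cost 6 ≤ 6, done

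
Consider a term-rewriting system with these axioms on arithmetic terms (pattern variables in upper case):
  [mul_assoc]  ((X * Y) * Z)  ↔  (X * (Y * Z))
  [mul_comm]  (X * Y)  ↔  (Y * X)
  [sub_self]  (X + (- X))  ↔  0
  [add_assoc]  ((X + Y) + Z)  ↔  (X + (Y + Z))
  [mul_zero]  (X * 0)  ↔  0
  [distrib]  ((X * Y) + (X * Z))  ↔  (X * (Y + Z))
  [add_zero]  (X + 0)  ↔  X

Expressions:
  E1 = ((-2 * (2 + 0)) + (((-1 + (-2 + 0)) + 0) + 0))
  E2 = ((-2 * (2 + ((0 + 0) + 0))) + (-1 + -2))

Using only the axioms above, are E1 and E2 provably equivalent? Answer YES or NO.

step 1: add_zero (→) rewrites (-2 + 0) into -2, now ((-2 * (2 + 0)) + (((-1 + -2) + 0) + 0))
step 2: add_zero (→) rewrites (((-1 + -2) + 0) + 0) into ((-1 + -2) + 0), now ((-2 * (2 + 0)) + ((-1 + -2) + 0))
step 3: add_zero (→) rewrites ((-1 + -2) + 0) into (-1 + -2), now ((-2 * (2 + 0)) + (-1 + -2))
step 4: add_zero (←) rewrites 0 into (0 + 0), now ((-2 * (2 + (0 + 0))) + (-1 + -2))
step 5: add_zero (←) rewrites 0 into (0 + 0), which is E2

YES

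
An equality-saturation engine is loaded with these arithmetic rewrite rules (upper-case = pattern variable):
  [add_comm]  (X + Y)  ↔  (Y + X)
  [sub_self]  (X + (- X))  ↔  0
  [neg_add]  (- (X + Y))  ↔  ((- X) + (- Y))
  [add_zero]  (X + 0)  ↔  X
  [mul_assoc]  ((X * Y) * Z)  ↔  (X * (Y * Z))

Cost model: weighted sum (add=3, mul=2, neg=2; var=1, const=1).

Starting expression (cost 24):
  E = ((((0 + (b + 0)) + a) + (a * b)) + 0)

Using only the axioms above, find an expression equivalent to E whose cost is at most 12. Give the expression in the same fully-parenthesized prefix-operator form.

((b + a) + (a * b))   [cost 12]

(1) (b + 0)  =[add_zero →]=  b    ⊢ ((((0 + b) + a) + (a * b)) + 0)
(2) ((((0 + b) + a) + (a * b)) + 0)  =[add_zero →]=  (((0 + b) + a) + (a * b))
(3) (0 + b)  =[add_comm →]=  (b + 0)    ⊢ (((b + 0) + a) + (a * b))
(4) (b + 0)  =[add_zero →]=  b    ⊢ cost 12, within 12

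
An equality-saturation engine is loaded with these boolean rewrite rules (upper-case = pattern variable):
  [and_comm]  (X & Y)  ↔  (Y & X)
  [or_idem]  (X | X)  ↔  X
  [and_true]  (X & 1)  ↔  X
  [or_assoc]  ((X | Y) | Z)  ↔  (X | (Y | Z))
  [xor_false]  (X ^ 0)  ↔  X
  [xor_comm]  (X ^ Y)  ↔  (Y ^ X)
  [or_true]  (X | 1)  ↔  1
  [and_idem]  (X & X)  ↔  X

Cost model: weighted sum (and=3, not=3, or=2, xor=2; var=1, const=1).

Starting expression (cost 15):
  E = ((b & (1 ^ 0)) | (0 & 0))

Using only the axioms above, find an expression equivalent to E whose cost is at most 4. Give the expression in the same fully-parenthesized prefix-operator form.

(1) (0 & 0)  =[and_idem →]=  0    ⊢ ((b & (1 ^ 0)) | 0)
(2) (1 ^ 0)  =[xor_false →]=  1    ⊢ ((b & 1) | 0)
(3) (b & 1)  =[and_true →]=  b    ⊢ cost 4, within 4

(b | 0)   [cost 4]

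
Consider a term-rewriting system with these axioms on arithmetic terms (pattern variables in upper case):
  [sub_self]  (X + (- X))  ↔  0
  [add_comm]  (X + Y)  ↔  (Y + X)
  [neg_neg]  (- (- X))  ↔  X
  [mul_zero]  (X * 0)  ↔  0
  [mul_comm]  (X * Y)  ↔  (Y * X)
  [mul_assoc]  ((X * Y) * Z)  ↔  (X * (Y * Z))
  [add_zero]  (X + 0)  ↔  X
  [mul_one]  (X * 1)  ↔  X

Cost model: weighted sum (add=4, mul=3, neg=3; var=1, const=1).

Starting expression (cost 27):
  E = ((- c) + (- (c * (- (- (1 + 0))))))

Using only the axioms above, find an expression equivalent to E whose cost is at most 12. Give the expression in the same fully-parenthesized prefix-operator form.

1. [neg_neg →] (- (- (1 + 0)))  →  (1 + 0);  E = ((- c) + (- (c * (1 + 0))))
2. [add_zero →] (1 + 0)  →  1;  E = ((- c) + (- (c * 1)))
3. [mul_one →] (c * 1)  →  c;  cost 12 ≤ 12, done

((- c) + (- c))   [cost 12]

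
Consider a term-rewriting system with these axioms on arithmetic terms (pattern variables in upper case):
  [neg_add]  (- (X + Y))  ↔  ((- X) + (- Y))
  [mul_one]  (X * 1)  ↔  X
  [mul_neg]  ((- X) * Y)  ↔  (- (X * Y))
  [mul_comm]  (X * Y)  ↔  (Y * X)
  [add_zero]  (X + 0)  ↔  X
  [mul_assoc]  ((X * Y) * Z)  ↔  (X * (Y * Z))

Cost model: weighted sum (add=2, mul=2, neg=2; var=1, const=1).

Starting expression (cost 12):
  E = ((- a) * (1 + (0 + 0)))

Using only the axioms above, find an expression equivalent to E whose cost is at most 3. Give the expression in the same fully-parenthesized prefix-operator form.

(- a)   [cost 3]

step 1: add_zero (→) rewrites (0 + 0) into 0, now ((- a) * (1 + 0))
step 2: mul_neg (→) rewrites ((- a) * (1 + 0)) into (- (a * (1 + 0)))
step 3: add_zero (→) rewrites (1 + 0) into 1, now (- (a * 1))
step 4: mul_one (→) rewrites (a * 1) into a, reaching cost 3 (bound 3)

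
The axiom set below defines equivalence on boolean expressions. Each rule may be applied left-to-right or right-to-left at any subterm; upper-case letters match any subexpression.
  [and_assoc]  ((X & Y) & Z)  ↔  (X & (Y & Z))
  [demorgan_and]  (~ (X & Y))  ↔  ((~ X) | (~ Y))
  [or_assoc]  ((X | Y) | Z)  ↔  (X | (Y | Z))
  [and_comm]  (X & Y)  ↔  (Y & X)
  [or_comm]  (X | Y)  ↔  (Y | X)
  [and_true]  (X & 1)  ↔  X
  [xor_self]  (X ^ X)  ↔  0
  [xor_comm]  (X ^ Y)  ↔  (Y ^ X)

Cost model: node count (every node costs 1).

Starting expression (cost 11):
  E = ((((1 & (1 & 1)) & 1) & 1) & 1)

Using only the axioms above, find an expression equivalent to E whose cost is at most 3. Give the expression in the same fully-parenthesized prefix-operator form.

(1 & 1)   [cost 3]

(1) ((((1 & (1 & 1)) & 1) & 1) & 1)  =[and_true →]=  (((1 & (1 & 1)) & 1) & 1)
(2) (1 & 1)  =[and_true →]=  1    ⊢ (((1 & 1) & 1) & 1)
(3) (((1 & 1) & 1) & 1)  =[and_true →]=  ((1 & 1) & 1)
(4) (1 & 1)  =[and_true →]=  1    ⊢ cost 3, within 3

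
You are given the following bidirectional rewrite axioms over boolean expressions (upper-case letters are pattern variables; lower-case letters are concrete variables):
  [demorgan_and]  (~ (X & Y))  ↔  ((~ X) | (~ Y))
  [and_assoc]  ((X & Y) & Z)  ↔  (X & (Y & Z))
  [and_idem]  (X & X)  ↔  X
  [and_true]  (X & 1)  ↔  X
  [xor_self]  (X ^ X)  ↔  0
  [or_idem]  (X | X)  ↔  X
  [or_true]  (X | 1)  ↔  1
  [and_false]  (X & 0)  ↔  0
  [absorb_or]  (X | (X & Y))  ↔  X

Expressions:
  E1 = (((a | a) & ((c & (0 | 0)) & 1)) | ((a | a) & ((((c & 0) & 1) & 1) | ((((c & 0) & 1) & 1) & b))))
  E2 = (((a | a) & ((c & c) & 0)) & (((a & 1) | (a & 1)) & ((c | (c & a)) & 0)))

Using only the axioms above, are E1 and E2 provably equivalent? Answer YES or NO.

(1) ((((c & 0) & 1) & 1) | ((((c & 0) & 1) & 1) & b))  =[absorb_or →]=  (((c & 0) & 1) & 1)    ⊢ (((a | a) & ((c & (0 | 0)) & 1)) | ((a | a) & (((c & 0) & 1) & 1)))
(2) (0 | 0)  =[or_idem →]=  0    ⊢ (((a | a) & ((c & 0) & 1)) | ((a | a) & (((c & 0) & 1) & 1)))
(3) (((c & 0) & 1) & 1)  =[and_true →]=  ((c & 0) & 1)    ⊢ (((a | a) & ((c & 0) & 1)) | ((a | a) & ((c & 0) & 1)))
(4) (((a | a) & ((c & 0) & 1)) | ((a | a) & ((c & 0) & 1)))  =[or_idem →]=  ((a | a) & ((c & 0) & 1))
(5) ((c & 0) & 1)  =[and_true →]=  (c & 0)    ⊢ ((a | a) & (c & 0))
(6) ((a | a) & (c & 0))  =[and_idem ←]=  (((a | a) & (c & 0)) & ((a | a) & (c & 0)))
(7) c  =[and_idem ←]=  (c & c)    ⊢ (((a | a) & ((c & c) & 0)) & ((a | a) & (c & 0)))
(8) a  =[and_true ←]=  (a & 1)    ⊢ (((a | a) & ((c & c) & 0)) & (((a & 1) | a) & (c & 0)))
(9) a  =[and_true ←]=  (a & 1)    ⊢ (((a | a) & ((c & c) & 0)) & (((a & 1) | (a & 1)) & (c & 0)))
(10) c  =[absorb_or ←]=  (c | (c & a))    ⊢ E2

YES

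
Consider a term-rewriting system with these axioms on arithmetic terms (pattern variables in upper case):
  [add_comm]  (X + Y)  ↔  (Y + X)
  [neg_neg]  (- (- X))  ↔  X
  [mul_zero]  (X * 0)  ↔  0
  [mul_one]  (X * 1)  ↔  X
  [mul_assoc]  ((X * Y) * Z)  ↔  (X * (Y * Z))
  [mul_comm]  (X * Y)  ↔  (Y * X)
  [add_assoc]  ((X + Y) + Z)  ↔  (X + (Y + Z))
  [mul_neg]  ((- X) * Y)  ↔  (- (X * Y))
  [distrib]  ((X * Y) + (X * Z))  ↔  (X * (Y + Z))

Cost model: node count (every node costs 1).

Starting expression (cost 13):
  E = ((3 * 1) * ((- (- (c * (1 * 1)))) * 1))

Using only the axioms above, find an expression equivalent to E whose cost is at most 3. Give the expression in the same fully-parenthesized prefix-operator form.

(3 * c)   [cost 3]

1. [mul_one →] (1 * 1)  →  1;  E = ((3 * 1) * ((- (- (c * 1))) * 1))
2. [mul_one →] (3 * 1)  →  3;  E = (3 * ((- (- (c * 1))) * 1))
3. [mul_one →] (c * 1)  →  c;  E = (3 * ((- (- c)) * 1))
4. [mul_one →] ((- (- c)) * 1)  →  (- (- c));  E = (3 * (- (- c)))
5. [neg_neg →] (- (- c))  →  c;  cost 3 ≤ 3, done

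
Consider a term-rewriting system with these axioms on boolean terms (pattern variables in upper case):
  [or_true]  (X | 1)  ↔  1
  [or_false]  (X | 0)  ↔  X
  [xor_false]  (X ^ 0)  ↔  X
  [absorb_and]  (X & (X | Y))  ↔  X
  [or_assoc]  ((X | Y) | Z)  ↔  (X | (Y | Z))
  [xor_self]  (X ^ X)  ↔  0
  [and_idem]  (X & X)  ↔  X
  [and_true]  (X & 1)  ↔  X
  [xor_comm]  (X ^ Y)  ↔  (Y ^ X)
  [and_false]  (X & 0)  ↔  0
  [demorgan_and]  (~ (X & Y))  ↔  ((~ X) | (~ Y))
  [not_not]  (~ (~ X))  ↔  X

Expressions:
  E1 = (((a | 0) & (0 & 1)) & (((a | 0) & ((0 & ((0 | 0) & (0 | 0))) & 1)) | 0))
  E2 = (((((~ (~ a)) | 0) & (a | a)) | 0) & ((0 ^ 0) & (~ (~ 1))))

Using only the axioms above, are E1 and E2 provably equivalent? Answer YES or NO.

YES

(1) ((0 | 0) & (0 | 0))  =[and_idem →]=  (0 | 0)    ⊢ (((a | 0) & (0 & 1)) & (((a | 0) & ((0 & (0 | 0)) & 1)) | 0))
(2) (0 & (0 | 0))  =[absorb_and →]=  0    ⊢ (((a | 0) & (0 & 1)) & (((a | 0) & (0 & 1)) | 0))
(3) (((a | 0) & (0 & 1)) & (((a | 0) & (0 & 1)) | 0))  =[absorb_and →]=  ((a | 0) & (0 & 1))
(4) 0  =[xor_self ←]=  (0 ^ 0)    ⊢ ((a | 0) & ((0 ^ 0) & 1))
(5) a  =[absorb_and ←]=  (a & (a | a))    ⊢ (((a & (a | a)) | 0) & ((0 ^ 0) & 1))
(6) 1  =[not_not ←]=  (~ (~ 1))    ⊢ (((a & (a | a)) | 0) & ((0 ^ 0) & (~ (~ 1))))
(7) a  =[not_not ←]=  (~ (~ a))    ⊢ ((((~ (~ a)) & (a | a)) | 0) & ((0 ^ 0) & (~ (~ 1))))
(8) (~ (~ a))  =[or_false ←]=  ((~ (~ a)) | 0)    ⊢ E2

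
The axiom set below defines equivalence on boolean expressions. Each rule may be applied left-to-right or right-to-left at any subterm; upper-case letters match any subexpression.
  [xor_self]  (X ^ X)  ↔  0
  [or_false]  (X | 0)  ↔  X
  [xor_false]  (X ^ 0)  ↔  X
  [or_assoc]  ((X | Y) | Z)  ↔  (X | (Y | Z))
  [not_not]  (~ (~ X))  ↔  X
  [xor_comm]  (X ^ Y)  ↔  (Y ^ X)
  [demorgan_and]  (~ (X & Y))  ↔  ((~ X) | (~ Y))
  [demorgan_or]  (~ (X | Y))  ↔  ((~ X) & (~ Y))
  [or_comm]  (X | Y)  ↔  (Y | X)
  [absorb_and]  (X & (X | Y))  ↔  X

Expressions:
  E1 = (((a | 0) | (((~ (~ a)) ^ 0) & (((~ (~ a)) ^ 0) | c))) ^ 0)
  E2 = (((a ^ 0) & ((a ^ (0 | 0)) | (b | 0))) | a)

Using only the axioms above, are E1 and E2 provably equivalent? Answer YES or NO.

(1) (((~ (~ a)) ^ 0) & (((~ (~ a)) ^ 0) | c))  =[absorb_and →]=  ((~ (~ a)) ^ 0)    ⊢ (((a | 0) | ((~ (~ a)) ^ 0)) ^ 0)
(2) (((a | 0) | ((~ (~ a)) ^ 0)) ^ 0)  =[xor_false →]=  ((a | 0) | ((~ (~ a)) ^ 0))
(3) ((~ (~ a)) ^ 0)  =[xor_false →]=  (~ (~ a))    ⊢ ((a | 0) | (~ (~ a)))
(4) (~ (~ a))  =[not_not →]=  a    ⊢ ((a | 0) | a)
(5) (a | 0)  =[or_false →]=  a    ⊢ (a | a)
(6) a  =[xor_false ←]=  (a ^ 0)    ⊢ ((a ^ 0) | a)
(7) (a ^ 0)  =[absorb_and ←]=  ((a ^ 0) & ((a ^ 0) | b))    ⊢ (((a ^ 0) & ((a ^ 0) | b)) | a)
(8) b  =[or_false ←]=  (b | 0)    ⊢ (((a ^ 0) & ((a ^ 0) | (b | 0))) | a)
(9) 0  =[or_false ←]=  (0 | 0)    ⊢ E2

YES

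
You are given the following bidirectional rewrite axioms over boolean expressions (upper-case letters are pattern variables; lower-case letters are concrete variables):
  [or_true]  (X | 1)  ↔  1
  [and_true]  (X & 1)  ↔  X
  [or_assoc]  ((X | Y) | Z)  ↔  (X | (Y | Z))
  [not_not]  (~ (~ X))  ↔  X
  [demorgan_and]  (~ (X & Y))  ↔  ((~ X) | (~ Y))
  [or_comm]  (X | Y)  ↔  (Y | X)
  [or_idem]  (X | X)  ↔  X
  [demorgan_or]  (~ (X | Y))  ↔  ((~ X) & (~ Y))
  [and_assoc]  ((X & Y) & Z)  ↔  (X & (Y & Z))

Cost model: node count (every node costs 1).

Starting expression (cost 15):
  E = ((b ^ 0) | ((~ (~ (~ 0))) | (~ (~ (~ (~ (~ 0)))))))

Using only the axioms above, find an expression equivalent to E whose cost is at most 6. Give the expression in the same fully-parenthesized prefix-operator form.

((b ^ 0) | (~ 0))   [cost 6]

(1) (~ (~ 0))  =[not_not →]=  0    ⊢ ((b ^ 0) | ((~ (~ (~ 0))) | (~ (~ (~ 0)))))
(2) ((~ (~ (~ 0))) | (~ (~ (~ 0))))  =[or_idem →]=  (~ (~ (~ 0)))    ⊢ ((b ^ 0) | (~ (~ (~ 0))))
(3) (~ (~ 0))  =[not_not →]=  0    ⊢ cost 6, within 6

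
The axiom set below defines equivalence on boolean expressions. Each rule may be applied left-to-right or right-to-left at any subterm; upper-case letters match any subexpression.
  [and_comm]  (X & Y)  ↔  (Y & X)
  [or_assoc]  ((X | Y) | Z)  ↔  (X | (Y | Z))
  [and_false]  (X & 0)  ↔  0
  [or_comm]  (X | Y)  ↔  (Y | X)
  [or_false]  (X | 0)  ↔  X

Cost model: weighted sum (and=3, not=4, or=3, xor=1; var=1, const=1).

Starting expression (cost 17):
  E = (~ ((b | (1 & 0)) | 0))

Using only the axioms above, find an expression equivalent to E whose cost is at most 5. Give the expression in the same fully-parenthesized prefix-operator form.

(~ b)   [cost 5]

step 1: and_false (→) rewrites (1 & 0) into 0, now (~ ((b | 0) | 0))
step 2: or_false (→) rewrites (b | 0) into b, now (~ (b | 0))
step 3: or_false (→) rewrites (b | 0) into b, reaching cost 5 (bound 5)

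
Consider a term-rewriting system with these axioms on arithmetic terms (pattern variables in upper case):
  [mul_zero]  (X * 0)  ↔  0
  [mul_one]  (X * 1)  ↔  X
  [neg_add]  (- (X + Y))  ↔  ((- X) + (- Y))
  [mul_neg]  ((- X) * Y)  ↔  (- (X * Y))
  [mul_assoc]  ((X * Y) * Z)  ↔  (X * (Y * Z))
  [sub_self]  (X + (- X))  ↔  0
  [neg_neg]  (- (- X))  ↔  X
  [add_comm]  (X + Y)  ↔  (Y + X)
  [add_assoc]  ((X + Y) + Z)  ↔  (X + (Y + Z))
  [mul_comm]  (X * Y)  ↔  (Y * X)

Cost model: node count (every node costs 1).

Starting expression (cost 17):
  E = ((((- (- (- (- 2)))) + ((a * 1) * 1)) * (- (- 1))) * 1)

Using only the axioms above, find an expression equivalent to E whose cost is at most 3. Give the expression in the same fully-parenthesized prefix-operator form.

(2 + a)   [cost 3]

1. [neg_neg →] (- (- (- 2)))  →  (- 2);  E = ((((- (- 2)) + ((a * 1) * 1)) * (- (- 1))) * 1)
2. [neg_neg →] (- (- 1))  →  1;  E = ((((- (- 2)) + ((a * 1) * 1)) * 1) * 1)
3. [neg_neg →] (- (- 2))  →  2;  E = (((2 + ((a * 1) * 1)) * 1) * 1)
4. [mul_one →] ((a * 1) * 1)  →  (a * 1);  E = (((2 + (a * 1)) * 1) * 1)
5. [mul_one →] (a * 1)  →  a;  E = (((2 + a) * 1) * 1)
6. [mul_one →] (((2 + a) * 1) * 1)  →  ((2 + a) * 1)
7. [mul_one →] ((2 + a) * 1)  →  (2 + a);  cost 3 ≤ 3, done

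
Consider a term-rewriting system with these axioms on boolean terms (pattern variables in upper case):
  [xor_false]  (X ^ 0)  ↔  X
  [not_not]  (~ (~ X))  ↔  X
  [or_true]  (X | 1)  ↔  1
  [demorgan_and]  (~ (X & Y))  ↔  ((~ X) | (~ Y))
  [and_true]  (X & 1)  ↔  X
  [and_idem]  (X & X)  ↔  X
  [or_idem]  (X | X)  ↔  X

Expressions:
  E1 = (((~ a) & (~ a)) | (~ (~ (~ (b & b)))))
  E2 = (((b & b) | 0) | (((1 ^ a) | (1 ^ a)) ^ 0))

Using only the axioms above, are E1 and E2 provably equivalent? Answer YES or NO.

The axioms are sound identities: if E1 ↔* E2 then E1 and E2 evaluate identically under any assignment.
Under a=1, b=0: E1 evaluates to 1, E2 to 0. Distinct ⇒ no rewrite sequence connects them.

NO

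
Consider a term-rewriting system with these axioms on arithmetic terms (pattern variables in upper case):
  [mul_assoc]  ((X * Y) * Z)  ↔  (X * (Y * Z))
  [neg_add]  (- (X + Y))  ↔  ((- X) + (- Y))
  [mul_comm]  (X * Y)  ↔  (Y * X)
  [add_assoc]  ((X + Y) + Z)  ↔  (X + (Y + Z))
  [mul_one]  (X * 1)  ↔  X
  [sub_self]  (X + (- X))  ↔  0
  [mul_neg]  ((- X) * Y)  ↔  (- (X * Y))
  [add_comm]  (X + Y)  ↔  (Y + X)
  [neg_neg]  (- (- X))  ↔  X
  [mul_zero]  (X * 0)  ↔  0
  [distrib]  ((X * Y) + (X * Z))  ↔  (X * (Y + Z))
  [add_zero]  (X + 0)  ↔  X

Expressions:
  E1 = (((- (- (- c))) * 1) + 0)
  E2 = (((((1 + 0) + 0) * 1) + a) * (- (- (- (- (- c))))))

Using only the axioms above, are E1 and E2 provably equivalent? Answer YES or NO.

All listed rules preserve value, hence provable equivalence implies equal values everywhere; look for a separating assignment.
a=1, c=1 gives E1 ↦ -1, E2 ↦ -2; values differ ⇒ not provably equivalent.

NO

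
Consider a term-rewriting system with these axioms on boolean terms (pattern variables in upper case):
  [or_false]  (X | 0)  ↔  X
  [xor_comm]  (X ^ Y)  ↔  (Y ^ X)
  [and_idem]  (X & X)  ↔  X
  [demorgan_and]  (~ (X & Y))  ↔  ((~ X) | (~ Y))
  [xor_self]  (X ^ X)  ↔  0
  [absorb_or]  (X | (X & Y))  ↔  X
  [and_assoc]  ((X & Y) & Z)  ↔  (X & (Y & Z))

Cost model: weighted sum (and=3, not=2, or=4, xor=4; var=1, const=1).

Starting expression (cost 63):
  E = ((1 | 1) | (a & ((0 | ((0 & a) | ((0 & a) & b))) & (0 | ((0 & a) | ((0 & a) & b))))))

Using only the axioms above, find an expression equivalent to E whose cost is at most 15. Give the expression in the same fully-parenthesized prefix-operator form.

((1 | 1) | (a & 0))   [cost 15]

(1) ((0 | ((0 & a) | ((0 & a) & b))) & (0 | ((0 & a) | ((0 & a) & b))))  =[and_idem →]=  (0 | ((0 & a) | ((0 & a) & b)))    ⊢ ((1 | 1) | (a & (0 | ((0 & a) | ((0 & a) & b)))))
(2) ((0 & a) | ((0 & a) & b))  =[absorb_or →]=  (0 & a)    ⊢ ((1 | 1) | (a & (0 | (0 & a))))
(3) (0 | (0 & a))  =[absorb_or →]=  0    ⊢ cost 15, within 15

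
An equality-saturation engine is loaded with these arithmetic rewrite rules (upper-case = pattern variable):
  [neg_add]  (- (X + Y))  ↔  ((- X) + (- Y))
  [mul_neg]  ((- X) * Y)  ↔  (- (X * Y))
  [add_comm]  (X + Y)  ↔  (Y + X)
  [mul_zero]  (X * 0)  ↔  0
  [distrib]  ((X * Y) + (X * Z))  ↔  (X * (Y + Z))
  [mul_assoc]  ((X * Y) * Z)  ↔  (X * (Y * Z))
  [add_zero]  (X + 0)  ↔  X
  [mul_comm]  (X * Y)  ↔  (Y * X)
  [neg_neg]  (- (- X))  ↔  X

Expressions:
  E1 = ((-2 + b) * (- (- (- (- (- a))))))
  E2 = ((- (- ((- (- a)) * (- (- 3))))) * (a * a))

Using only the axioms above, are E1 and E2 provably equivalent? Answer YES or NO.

NO

The axioms are sound identities: if E1 ↔* E2 then E1 and E2 evaluate identically under any assignment.
Under a=1, b=0: E1 evaluates to 2, E2 to 3. Distinct ⇒ no rewrite sequence connects them.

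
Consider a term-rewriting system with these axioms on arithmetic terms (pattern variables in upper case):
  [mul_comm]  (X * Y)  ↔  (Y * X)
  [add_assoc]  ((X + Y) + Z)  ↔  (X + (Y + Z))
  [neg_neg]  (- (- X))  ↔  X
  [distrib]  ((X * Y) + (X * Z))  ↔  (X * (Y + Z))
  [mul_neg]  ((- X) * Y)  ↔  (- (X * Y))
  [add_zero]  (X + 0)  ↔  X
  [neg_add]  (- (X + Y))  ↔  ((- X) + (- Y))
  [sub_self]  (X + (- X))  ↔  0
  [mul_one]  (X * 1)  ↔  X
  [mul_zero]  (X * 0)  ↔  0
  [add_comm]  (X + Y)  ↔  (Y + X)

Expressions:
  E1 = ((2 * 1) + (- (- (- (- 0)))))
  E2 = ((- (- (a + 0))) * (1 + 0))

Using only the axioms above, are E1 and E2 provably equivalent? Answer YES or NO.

All listed rules preserve value, hence provable equivalence implies equal values everywhere; look for a separating assignment.
a=0 gives E1 ↦ 2, E2 ↦ 0; values differ ⇒ not provably equivalent.

NO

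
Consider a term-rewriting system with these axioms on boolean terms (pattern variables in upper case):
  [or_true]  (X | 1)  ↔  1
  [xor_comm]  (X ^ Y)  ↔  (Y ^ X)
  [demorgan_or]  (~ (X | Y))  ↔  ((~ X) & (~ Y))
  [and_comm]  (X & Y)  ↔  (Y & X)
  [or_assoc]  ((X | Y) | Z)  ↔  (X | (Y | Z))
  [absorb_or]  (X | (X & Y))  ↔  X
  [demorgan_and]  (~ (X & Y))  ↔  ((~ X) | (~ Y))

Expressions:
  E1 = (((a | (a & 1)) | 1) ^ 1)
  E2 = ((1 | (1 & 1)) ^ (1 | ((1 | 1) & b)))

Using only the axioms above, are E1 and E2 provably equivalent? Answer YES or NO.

YES

step 1: absorb_or (→) rewrites (a | (a & 1)) into a, now ((a | 1) ^ 1)
step 2: xor_comm (→) rewrites ((a | 1) ^ 1) into (1 ^ (a | 1))
step 3: or_true (→) rewrites (a | 1) into 1, now (1 ^ 1)
step 4: absorb_or (←) rewrites 1 into (1 | (1 & b)), now (1 ^ (1 | (1 & b)))
step 5: absorb_or (←) rewrites 1 into (1 | (1 & 1)), now ((1 | (1 & 1)) ^ (1 | (1 & b)))
step 6: or_true (←) rewrites 1 into (1 | 1), which is E2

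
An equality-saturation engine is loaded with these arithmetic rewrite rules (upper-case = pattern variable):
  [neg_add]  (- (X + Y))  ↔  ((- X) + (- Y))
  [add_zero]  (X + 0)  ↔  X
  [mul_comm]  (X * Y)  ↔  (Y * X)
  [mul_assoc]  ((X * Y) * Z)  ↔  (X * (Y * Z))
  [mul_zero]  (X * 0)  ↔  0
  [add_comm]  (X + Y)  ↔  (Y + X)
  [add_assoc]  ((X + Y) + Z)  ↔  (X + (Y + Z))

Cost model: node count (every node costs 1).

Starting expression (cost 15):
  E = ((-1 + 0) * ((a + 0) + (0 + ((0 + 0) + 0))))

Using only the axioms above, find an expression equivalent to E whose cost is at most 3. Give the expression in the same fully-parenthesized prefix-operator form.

(-1 * a)   [cost 3]

step 1: add_zero (→) rewrites (0 + 0) into 0, now ((-1 + 0) * ((a + 0) + (0 + (0 + 0))))
step 2: add_zero (→) rewrites (0 + 0) into 0, now ((-1 + 0) * ((a + 0) + (0 + 0)))
step 3: add_zero (→) rewrites (-1 + 0) into -1, now (-1 * ((a + 0) + (0 + 0)))
step 4: add_zero (→) rewrites (a + 0) into a, now (-1 * (a + (0 + 0)))
step 5: add_zero (→) rewrites (0 + 0) into 0, now (-1 * (a + 0))
step 6: add_zero (→) rewrites (a + 0) into a, reaching cost 3 (bound 3)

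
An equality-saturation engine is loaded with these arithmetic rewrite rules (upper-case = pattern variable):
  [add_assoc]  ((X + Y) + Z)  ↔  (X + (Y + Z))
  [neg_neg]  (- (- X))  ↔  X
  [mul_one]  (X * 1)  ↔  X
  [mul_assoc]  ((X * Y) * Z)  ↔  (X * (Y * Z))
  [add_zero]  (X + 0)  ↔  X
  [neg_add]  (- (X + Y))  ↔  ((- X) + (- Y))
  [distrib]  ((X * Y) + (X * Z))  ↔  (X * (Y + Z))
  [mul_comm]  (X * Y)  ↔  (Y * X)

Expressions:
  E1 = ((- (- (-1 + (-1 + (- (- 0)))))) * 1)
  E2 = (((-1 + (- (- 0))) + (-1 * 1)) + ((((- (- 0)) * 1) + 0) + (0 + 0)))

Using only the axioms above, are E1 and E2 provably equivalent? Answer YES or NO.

YES

1. [neg_neg →] (- (- 0))  →  0;  E1 = ((- (- (-1 + (-1 + 0)))) * 1)
2. [mul_one →] ((- (- (-1 + (-1 + 0)))) * 1)  →  (- (- (-1 + (-1 + 0))))
3. [add_zero →] (-1 + 0)  →  -1;  E1 = (- (- (-1 + -1)))
4. [neg_neg →] (- (- (-1 + -1)))  →  (-1 + -1)
5. [add_zero ←] (-1 + -1)  →  ((-1 + -1) + 0)
6. [add_zero ←] 0  →  (0 + 0);  E1 = ((-1 + -1) + (0 + 0))
7. [add_zero ←] (0 + 0)  →  ((0 + 0) + 0);  E1 = ((-1 + -1) + ((0 + 0) + 0))
8. [add_zero ←] -1  →  (-1 + 0);  E1 = (((-1 + 0) + -1) + ((0 + 0) + 0))
9. [add_zero ←] 0  →  (0 + 0);  E1 = (((-1 + 0) + -1) + ((0 + 0) + (0 + 0)))
10. [neg_neg ←] 0  →  (- (- 0));  E1 = (((-1 + (- (- 0))) + -1) + ((0 + 0) + (0 + 0)))
11. [mul_one ←] -1  →  (-1 * 1);  E1 = (((-1 + (- (- 0))) + (-1 * 1)) + ((0 + 0) + (0 + 0)))
12. [mul_one ←] 0  →  (0 * 1);  E1 = (((-1 + (- (- 0))) + (-1 * 1)) + (((0 * 1) + 0) + (0 + 0)))
13. [neg_neg ←] 0  →  (- (- 0));  this is E2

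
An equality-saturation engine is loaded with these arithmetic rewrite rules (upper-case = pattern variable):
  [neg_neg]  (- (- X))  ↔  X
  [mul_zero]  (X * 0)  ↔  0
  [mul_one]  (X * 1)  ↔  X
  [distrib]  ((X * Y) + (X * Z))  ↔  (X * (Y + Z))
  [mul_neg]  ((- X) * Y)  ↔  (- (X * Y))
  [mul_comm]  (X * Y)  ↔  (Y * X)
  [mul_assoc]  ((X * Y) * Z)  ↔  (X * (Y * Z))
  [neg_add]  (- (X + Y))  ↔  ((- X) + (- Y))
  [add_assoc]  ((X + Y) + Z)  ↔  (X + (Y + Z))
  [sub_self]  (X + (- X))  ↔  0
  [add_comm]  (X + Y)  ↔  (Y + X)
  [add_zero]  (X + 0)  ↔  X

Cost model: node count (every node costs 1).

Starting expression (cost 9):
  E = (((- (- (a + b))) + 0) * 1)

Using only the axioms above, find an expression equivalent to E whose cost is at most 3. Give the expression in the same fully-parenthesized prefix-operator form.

1. [mul_one →] (((- (- (a + b))) + 0) * 1)  →  ((- (- (a + b))) + 0)
2. [neg_neg →] (- (- (a + b)))  →  (a + b);  E = ((a + b) + 0)
3. [add_zero →] ((a + b) + 0)  →  (a + b);  cost 3 ≤ 3, done

(a + b)   [cost 3]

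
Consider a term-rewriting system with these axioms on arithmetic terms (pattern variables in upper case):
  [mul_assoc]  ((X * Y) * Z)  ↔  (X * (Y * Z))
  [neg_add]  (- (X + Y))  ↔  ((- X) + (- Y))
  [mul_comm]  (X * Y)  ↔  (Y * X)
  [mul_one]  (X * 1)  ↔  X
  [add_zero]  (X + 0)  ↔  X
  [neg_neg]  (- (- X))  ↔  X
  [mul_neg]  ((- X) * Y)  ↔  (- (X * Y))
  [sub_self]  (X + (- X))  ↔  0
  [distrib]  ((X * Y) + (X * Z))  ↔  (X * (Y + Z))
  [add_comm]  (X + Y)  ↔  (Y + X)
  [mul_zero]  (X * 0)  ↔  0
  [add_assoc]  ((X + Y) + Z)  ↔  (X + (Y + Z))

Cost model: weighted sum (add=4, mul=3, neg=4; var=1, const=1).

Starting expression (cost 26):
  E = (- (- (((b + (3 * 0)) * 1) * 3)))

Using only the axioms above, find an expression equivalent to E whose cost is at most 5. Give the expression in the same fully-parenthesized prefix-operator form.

1. [mul_zero →] (3 * 0)  →  0;  E = (- (- (((b + 0) * 1) * 3)))
2. [add_zero →] (b + 0)  →  b;  E = (- (- ((b * 1) * 3)))
3. [neg_neg →] (- (- ((b * 1) * 3)))  →  ((b * 1) * 3)
4. [mul_one →] (b * 1)  →  b;  cost 5 ≤ 5, done

(b * 3)   [cost 5]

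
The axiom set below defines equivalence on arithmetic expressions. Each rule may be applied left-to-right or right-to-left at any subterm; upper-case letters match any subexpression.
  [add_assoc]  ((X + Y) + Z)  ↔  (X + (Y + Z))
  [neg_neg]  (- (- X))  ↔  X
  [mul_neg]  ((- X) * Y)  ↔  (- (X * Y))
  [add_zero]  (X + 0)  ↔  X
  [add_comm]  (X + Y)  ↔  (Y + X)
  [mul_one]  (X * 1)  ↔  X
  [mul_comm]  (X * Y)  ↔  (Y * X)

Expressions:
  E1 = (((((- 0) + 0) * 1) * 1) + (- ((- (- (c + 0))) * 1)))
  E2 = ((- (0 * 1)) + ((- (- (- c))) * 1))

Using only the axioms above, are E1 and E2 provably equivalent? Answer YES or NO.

YES

1. [add_zero →] (c + 0)  →  c;  E1 = (((((- 0) + 0) * 1) * 1) + (- ((- (- c)) * 1)))
2. [mul_one →] (((- 0) + 0) * 1)  →  ((- 0) + 0);  E1 = ((((- 0) + 0) * 1) + (- ((- (- c)) * 1)))
3. [neg_neg →] (- (- c))  →  c;  E1 = ((((- 0) + 0) * 1) + (- (c * 1)))
4. [mul_one →] (c * 1)  →  c;  E1 = ((((- 0) + 0) * 1) + (- c))
5. [mul_one →] (((- 0) + 0) * 1)  →  ((- 0) + 0);  E1 = (((- 0) + 0) + (- c))
6. [add_zero →] ((- 0) + 0)  →  (- 0);  E1 = ((- 0) + (- c))
7. [mul_one ←] 0  →  (0 * 1);  E1 = ((- (0 * 1)) + (- c))
8. [mul_one ←] (- c)  →  ((- c) * 1);  E1 = ((- (0 * 1)) + ((- c) * 1))
9. [neg_neg ←] c  →  (- (- c));  this is E2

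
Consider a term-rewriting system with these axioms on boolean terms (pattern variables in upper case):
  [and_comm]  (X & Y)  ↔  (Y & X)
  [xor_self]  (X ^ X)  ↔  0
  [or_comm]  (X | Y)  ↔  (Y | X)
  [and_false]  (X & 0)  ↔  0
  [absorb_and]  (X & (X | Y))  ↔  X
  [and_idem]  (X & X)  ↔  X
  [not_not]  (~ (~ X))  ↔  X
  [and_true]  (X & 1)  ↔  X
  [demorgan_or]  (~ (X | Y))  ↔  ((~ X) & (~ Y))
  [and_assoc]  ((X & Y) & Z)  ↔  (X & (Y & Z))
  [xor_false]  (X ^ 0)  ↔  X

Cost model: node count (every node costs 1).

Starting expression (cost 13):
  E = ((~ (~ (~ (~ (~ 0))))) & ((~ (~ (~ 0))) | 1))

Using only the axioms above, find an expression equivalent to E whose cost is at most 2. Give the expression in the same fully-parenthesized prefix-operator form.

(~ 0)   [cost 2]

1. [not_not →] (~ (~ (~ (~ (~ 0)))))  →  (~ (~ (~ 0)));  E = ((~ (~ (~ 0))) & ((~ (~ (~ 0))) | 1))
2. [absorb_and →] ((~ (~ (~ 0))) & ((~ (~ (~ 0))) | 1))  →  (~ (~ (~ 0)))
3. [not_not →] (~ (~ 0))  →  0;  cost 2 ≤ 2, done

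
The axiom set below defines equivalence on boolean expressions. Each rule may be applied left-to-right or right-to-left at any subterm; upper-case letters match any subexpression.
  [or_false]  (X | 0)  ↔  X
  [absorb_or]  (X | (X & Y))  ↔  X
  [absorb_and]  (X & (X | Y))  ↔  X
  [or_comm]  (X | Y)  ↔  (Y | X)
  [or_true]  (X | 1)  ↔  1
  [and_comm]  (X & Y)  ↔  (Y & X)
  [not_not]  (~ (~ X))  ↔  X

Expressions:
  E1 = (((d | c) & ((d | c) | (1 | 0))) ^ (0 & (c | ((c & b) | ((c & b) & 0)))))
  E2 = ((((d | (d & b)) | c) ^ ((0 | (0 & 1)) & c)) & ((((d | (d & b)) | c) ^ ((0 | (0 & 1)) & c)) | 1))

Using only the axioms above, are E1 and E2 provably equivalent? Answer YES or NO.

(1) ((c & b) | ((c & b) & 0))  =[absorb_or →]=  (c & b)    ⊢ (((d | c) & ((d | c) | (1 | 0))) ^ (0 & (c | (c & b))))
(2) (c | (c & b))  =[absorb_or →]=  c    ⊢ (((d | c) & ((d | c) | (1 | 0))) ^ (0 & c))
(3) (1 | 0)  =[or_false →]=  1    ⊢ (((d | c) & ((d | c) | 1)) ^ (0 & c))
(4) ((d | c) & ((d | c) | 1))  =[absorb_and →]=  (d | c)    ⊢ ((d | c) ^ (0 & c))
(5) d  =[absorb_or ←]=  (d | (d & b))    ⊢ (((d | (d & b)) | c) ^ (0 & c))
(6) 0  =[absorb_or ←]=  (0 | (0 & 1))    ⊢ (((d | (d & b)) | c) ^ ((0 | (0 & 1)) & c))
(7) (((d | (d & b)) | c) ^ ((0 | (0 & 1)) & c))  =[absorb_and ←]=  ((((d | (d & b)) | c) ^ ((0 | (0 & 1)) & c)) & ((((d | (d & b)) | c) ^ ((0 | (0 & 1)) & c)) | 1))    ⊢ E2

YES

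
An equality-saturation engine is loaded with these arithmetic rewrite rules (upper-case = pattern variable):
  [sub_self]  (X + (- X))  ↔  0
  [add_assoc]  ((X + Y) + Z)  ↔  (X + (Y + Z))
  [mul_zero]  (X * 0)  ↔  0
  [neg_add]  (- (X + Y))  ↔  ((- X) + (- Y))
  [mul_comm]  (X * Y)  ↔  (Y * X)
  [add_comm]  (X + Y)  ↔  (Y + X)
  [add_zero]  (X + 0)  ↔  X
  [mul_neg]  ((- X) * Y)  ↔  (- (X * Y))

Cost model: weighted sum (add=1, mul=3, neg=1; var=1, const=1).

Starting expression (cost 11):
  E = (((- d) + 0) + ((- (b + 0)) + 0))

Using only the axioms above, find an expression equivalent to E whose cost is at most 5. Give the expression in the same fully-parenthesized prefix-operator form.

((- d) + (- b))   [cost 5]

1. [add_zero →] (b + 0)  →  b;  E = (((- d) + 0) + ((- b) + 0))
2. [add_zero →] ((- d) + 0)  →  (- d);  E = ((- d) + ((- b) + 0))
3. [add_zero →] ((- b) + 0)  →  (- b);  cost 5 ≤ 5, done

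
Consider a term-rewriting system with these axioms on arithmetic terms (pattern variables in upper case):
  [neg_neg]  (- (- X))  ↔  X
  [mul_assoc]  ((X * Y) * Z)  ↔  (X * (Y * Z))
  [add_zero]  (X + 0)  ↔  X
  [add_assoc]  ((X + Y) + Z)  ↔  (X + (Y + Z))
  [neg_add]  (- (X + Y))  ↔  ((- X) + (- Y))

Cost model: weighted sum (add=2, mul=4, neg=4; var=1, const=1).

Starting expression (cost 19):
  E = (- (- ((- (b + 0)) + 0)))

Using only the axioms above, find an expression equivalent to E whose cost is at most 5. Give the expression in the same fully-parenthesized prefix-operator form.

(- b)   [cost 5]

step 1: neg_neg (→) rewrites (- (- ((- (b + 0)) + 0))) into ((- (b + 0)) + 0)
step 2: add_zero (→) rewrites ((- (b + 0)) + 0) into (- (b + 0))
step 3: add_zero (→) rewrites (b + 0) into b, reaching cost 5 (bound 5)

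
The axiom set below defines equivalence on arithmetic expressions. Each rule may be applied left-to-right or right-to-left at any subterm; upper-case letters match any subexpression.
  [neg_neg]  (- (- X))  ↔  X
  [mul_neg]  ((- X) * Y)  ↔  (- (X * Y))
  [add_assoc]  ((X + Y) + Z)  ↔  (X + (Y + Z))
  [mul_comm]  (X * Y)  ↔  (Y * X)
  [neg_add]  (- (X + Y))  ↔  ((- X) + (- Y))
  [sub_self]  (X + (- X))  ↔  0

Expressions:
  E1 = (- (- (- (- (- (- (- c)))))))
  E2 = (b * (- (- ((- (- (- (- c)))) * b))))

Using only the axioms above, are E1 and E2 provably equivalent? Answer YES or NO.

All listed rules preserve value, hence provable equivalence implies equal values everywhere; look for a separating assignment.
b=0, c=1 gives E1 ↦ -1, E2 ↦ 0; values differ ⇒ not provably equivalent.

NO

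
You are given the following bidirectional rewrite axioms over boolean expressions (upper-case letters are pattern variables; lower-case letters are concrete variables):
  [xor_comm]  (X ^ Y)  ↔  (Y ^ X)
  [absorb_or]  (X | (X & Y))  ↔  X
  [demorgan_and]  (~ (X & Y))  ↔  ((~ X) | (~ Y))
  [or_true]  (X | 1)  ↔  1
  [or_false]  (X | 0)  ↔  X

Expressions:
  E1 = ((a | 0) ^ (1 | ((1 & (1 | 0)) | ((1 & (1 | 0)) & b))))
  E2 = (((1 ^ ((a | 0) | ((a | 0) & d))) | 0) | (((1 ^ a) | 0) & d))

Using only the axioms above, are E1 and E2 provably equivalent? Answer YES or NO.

(1) ((1 & (1 | 0)) | ((1 & (1 | 0)) & b))  =[absorb_or →]=  (1 & (1 | 0))    ⊢ ((a | 0) ^ (1 | (1 & (1 | 0))))
(2) (1 | 0)  =[or_false →]=  1    ⊢ ((a | 0) ^ (1 | (1 & 1)))
(3) (1 | (1 & 1))  =[absorb_or →]=  1    ⊢ ((a | 0) ^ 1)
(4) (a | 0)  =[or_false →]=  a    ⊢ (a ^ 1)
(5) (a ^ 1)  =[xor_comm →]=  (1 ^ a)
(6) (1 ^ a)  =[or_false ←]=  ((1 ^ a) | 0)
(7) ((1 ^ a) | 0)  =[absorb_or ←]=  (((1 ^ a) | 0) | (((1 ^ a) | 0) & d))
(8) a  =[or_false ←]=  (a | 0)    ⊢ (((1 ^ (a | 0)) | 0) | (((1 ^ a) | 0) & d))
(9) (a | 0)  =[absorb_or ←]=  ((a | 0) | ((a | 0) & d))    ⊢ E2

YES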